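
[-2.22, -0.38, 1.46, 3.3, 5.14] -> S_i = -2.22 + 1.84*i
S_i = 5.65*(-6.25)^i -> [5.65, -35.31, 220.7, -1379.39, 8621.22]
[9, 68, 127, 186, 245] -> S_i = 9 + 59*i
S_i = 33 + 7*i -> [33, 40, 47, 54, 61]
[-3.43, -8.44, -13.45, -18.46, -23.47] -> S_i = -3.43 + -5.01*i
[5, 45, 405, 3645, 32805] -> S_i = 5*9^i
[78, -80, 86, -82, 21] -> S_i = Random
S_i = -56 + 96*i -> [-56, 40, 136, 232, 328]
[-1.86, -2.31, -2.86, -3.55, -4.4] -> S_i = -1.86*1.24^i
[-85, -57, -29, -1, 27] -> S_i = -85 + 28*i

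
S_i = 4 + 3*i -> [4, 7, 10, 13, 16]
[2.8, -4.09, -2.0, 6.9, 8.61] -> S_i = Random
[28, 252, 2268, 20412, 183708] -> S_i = 28*9^i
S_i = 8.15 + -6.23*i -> [8.15, 1.92, -4.31, -10.54, -16.77]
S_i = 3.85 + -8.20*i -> [3.85, -4.35, -12.55, -20.75, -28.95]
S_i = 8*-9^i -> [8, -72, 648, -5832, 52488]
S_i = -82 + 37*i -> [-82, -45, -8, 29, 66]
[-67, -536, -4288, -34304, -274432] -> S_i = -67*8^i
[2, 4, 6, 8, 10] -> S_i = 2 + 2*i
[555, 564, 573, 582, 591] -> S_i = 555 + 9*i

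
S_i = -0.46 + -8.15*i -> [-0.46, -8.61, -16.76, -24.91, -33.06]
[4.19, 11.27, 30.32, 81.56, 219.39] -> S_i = 4.19*2.69^i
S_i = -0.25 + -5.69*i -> [-0.25, -5.94, -11.63, -17.32, -23.01]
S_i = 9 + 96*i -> [9, 105, 201, 297, 393]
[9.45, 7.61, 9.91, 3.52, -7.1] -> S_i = Random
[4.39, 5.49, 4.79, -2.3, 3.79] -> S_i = Random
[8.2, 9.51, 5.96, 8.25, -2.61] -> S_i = Random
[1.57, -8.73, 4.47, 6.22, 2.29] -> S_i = Random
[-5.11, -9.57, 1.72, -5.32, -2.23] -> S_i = Random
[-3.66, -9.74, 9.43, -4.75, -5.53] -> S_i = Random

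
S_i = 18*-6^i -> [18, -108, 648, -3888, 23328]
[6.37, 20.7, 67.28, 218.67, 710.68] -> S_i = 6.37*3.25^i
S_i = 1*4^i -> [1, 4, 16, 64, 256]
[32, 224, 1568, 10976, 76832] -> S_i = 32*7^i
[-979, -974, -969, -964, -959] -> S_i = -979 + 5*i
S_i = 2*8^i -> [2, 16, 128, 1024, 8192]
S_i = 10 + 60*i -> [10, 70, 130, 190, 250]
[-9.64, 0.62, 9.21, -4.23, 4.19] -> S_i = Random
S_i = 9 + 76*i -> [9, 85, 161, 237, 313]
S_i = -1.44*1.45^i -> [-1.44, -2.09, -3.03, -4.39, -6.37]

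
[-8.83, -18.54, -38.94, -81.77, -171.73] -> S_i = -8.83*2.10^i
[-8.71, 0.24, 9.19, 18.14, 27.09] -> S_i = -8.71 + 8.95*i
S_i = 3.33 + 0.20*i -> [3.33, 3.53, 3.73, 3.93, 4.13]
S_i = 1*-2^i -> [1, -2, 4, -8, 16]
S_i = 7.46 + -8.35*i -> [7.46, -0.89, -9.24, -17.59, -25.94]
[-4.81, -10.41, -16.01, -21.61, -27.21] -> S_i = -4.81 + -5.60*i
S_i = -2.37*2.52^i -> [-2.37, -5.97, -15.05, -37.93, -95.58]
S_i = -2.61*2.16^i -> [-2.61, -5.64, -12.18, -26.3, -56.81]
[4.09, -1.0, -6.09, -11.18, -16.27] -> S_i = 4.09 + -5.09*i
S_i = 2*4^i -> [2, 8, 32, 128, 512]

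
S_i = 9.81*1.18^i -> [9.81, 11.58, 13.66, 16.12, 19.02]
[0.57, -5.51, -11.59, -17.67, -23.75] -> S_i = 0.57 + -6.08*i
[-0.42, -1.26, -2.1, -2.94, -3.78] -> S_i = -0.42 + -0.84*i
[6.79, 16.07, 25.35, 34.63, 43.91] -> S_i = 6.79 + 9.28*i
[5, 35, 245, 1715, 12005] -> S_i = 5*7^i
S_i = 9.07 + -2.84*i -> [9.07, 6.23, 3.39, 0.55, -2.29]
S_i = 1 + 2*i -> [1, 3, 5, 7, 9]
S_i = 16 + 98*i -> [16, 114, 212, 310, 408]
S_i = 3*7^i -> [3, 21, 147, 1029, 7203]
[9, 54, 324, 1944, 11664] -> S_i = 9*6^i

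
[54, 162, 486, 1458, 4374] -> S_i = 54*3^i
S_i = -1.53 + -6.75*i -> [-1.53, -8.28, -15.03, -21.78, -28.53]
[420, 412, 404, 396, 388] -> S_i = 420 + -8*i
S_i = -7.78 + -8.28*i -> [-7.78, -16.06, -24.34, -32.62, -40.9]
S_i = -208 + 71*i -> [-208, -137, -66, 5, 76]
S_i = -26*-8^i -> [-26, 208, -1664, 13312, -106496]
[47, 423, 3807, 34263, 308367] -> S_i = 47*9^i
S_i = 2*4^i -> [2, 8, 32, 128, 512]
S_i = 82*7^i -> [82, 574, 4018, 28126, 196882]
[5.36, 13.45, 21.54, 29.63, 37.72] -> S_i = 5.36 + 8.09*i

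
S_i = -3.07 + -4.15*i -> [-3.07, -7.22, -11.37, -15.52, -19.67]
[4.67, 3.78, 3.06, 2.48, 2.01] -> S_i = 4.67*0.81^i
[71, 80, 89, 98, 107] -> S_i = 71 + 9*i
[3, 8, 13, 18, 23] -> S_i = 3 + 5*i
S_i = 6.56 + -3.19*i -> [6.56, 3.37, 0.18, -3.01, -6.2]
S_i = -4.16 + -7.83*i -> [-4.16, -11.99, -19.82, -27.65, -35.48]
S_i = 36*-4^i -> [36, -144, 576, -2304, 9216]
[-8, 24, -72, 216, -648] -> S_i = -8*-3^i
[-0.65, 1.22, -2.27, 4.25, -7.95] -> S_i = -0.65*(-1.87)^i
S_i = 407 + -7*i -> [407, 400, 393, 386, 379]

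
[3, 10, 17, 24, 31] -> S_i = 3 + 7*i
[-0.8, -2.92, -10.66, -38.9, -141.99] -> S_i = -0.80*3.65^i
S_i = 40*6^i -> [40, 240, 1440, 8640, 51840]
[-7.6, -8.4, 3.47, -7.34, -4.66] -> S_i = Random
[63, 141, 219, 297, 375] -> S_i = 63 + 78*i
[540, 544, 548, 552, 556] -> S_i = 540 + 4*i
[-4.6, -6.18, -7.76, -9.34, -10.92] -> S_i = -4.60 + -1.58*i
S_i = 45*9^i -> [45, 405, 3645, 32805, 295245]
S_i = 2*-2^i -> [2, -4, 8, -16, 32]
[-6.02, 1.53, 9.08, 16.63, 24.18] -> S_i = -6.02 + 7.55*i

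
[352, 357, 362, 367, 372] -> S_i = 352 + 5*i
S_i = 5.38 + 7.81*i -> [5.38, 13.19, 21.0, 28.81, 36.62]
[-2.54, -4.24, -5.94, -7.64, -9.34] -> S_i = -2.54 + -1.70*i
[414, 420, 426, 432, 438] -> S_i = 414 + 6*i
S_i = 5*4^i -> [5, 20, 80, 320, 1280]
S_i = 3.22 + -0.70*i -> [3.22, 2.52, 1.82, 1.12, 0.42]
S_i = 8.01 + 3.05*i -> [8.01, 11.06, 14.11, 17.16, 20.21]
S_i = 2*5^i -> [2, 10, 50, 250, 1250]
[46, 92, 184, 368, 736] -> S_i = 46*2^i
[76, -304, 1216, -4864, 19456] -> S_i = 76*-4^i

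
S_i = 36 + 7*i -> [36, 43, 50, 57, 64]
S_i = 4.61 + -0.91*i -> [4.61, 3.7, 2.79, 1.88, 0.97]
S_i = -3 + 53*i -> [-3, 50, 103, 156, 209]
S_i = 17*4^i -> [17, 68, 272, 1088, 4352]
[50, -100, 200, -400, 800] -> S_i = 50*-2^i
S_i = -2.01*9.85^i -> [-2.01, -19.8, -195.02, -1920.9, -18920.86]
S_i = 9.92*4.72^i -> [9.92, 46.82, 221.0, 1043.13, 4923.56]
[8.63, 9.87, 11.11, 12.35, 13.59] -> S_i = 8.63 + 1.24*i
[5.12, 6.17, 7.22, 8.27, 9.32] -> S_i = 5.12 + 1.05*i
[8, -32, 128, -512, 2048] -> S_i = 8*-4^i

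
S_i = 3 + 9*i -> [3, 12, 21, 30, 39]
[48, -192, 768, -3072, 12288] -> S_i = 48*-4^i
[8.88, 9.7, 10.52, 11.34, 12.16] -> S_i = 8.88 + 0.82*i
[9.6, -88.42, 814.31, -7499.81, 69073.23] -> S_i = 9.60*(-9.21)^i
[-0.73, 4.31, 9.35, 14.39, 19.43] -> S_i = -0.73 + 5.04*i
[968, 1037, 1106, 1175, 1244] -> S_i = 968 + 69*i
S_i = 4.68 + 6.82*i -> [4.68, 11.5, 18.32, 25.14, 31.96]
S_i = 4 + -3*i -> [4, 1, -2, -5, -8]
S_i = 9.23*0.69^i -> [9.23, 6.37, 4.39, 3.03, 2.09]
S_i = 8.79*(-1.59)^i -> [8.79, -13.98, 22.22, -35.33, 56.18]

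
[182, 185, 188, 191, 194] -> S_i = 182 + 3*i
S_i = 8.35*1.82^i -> [8.35, 15.2, 27.66, 50.34, 91.62]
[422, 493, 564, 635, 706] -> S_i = 422 + 71*i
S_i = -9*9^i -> [-9, -81, -729, -6561, -59049]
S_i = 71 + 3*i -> [71, 74, 77, 80, 83]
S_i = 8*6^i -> [8, 48, 288, 1728, 10368]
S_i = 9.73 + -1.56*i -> [9.73, 8.17, 6.61, 5.05, 3.49]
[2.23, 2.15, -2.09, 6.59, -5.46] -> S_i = Random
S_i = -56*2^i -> [-56, -112, -224, -448, -896]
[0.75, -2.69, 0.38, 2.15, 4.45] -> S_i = Random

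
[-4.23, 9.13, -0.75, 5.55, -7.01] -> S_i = Random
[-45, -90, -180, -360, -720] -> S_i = -45*2^i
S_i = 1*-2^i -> [1, -2, 4, -8, 16]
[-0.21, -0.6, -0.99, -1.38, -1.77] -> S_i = -0.21 + -0.39*i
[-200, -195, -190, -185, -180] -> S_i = -200 + 5*i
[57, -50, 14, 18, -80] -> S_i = Random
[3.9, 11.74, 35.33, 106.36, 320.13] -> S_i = 3.90*3.01^i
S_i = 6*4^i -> [6, 24, 96, 384, 1536]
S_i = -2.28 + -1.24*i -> [-2.28, -3.52, -4.76, -6.0, -7.24]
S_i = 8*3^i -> [8, 24, 72, 216, 648]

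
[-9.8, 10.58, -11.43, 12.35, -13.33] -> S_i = -9.80*(-1.08)^i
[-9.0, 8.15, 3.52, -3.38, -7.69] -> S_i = Random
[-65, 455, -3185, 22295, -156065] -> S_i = -65*-7^i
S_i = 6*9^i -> [6, 54, 486, 4374, 39366]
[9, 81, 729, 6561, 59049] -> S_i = 9*9^i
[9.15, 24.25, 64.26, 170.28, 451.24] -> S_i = 9.15*2.65^i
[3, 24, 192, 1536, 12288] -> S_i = 3*8^i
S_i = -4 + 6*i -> [-4, 2, 8, 14, 20]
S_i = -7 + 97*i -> [-7, 90, 187, 284, 381]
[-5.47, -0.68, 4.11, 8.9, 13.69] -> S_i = -5.47 + 4.79*i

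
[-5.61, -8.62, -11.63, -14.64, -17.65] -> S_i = -5.61 + -3.01*i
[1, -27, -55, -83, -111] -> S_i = 1 + -28*i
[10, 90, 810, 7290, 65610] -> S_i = 10*9^i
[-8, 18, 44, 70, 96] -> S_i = -8 + 26*i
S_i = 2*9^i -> [2, 18, 162, 1458, 13122]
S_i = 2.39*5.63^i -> [2.39, 13.46, 75.76, 426.5, 2401.22]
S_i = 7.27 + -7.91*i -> [7.27, -0.64, -8.55, -16.46, -24.37]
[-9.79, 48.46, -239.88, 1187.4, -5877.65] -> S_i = -9.79*(-4.95)^i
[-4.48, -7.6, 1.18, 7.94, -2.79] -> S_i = Random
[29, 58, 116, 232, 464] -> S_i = 29*2^i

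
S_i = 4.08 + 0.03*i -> [4.08, 4.11, 4.14, 4.17, 4.2]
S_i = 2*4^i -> [2, 8, 32, 128, 512]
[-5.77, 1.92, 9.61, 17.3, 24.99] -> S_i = -5.77 + 7.69*i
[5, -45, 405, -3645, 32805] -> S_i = 5*-9^i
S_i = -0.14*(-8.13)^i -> [-0.14, 1.14, -9.25, 75.23, -611.63]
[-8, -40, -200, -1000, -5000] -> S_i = -8*5^i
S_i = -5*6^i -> [-5, -30, -180, -1080, -6480]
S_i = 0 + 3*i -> [0, 3, 6, 9, 12]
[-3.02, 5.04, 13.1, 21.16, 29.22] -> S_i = -3.02 + 8.06*i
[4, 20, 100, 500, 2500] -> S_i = 4*5^i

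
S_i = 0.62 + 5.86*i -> [0.62, 6.48, 12.34, 18.2, 24.06]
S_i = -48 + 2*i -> [-48, -46, -44, -42, -40]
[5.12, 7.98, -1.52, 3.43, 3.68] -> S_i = Random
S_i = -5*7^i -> [-5, -35, -245, -1715, -12005]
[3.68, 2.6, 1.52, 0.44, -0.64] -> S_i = 3.68 + -1.08*i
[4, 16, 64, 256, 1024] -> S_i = 4*4^i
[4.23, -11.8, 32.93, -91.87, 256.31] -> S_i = 4.23*(-2.79)^i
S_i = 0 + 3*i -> [0, 3, 6, 9, 12]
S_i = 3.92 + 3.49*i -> [3.92, 7.41, 10.9, 14.39, 17.88]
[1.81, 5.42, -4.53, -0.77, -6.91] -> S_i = Random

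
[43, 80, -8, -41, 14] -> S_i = Random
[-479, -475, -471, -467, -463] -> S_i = -479 + 4*i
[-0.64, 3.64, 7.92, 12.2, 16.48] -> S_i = -0.64 + 4.28*i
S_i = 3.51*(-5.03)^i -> [3.51, -17.66, 88.81, -446.69, 2246.88]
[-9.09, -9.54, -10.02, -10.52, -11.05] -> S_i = -9.09*1.05^i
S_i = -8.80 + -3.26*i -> [-8.8, -12.06, -15.32, -18.58, -21.84]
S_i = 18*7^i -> [18, 126, 882, 6174, 43218]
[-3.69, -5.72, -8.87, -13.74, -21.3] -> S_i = -3.69*1.55^i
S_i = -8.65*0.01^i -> [-8.65, -0.09, -0.0, -0.0, -0.0]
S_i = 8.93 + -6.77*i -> [8.93, 2.16, -4.61, -11.38, -18.15]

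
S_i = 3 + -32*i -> [3, -29, -61, -93, -125]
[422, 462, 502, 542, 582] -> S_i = 422 + 40*i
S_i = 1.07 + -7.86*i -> [1.07, -6.79, -14.65, -22.51, -30.37]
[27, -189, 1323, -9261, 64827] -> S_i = 27*-7^i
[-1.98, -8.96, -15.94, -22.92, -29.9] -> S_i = -1.98 + -6.98*i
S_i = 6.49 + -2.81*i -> [6.49, 3.68, 0.87, -1.94, -4.75]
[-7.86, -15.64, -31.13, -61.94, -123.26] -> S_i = -7.86*1.99^i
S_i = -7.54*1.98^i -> [-7.54, -14.93, -29.56, -58.53, -115.89]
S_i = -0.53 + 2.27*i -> [-0.53, 1.74, 4.01, 6.28, 8.55]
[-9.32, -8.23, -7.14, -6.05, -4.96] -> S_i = -9.32 + 1.09*i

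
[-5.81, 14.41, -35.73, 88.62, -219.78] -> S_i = -5.81*(-2.48)^i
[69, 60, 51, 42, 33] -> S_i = 69 + -9*i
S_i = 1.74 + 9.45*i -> [1.74, 11.19, 20.64, 30.09, 39.54]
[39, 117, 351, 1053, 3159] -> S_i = 39*3^i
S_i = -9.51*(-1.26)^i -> [-9.51, 11.98, -15.1, 19.02, -23.97]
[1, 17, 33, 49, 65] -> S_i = 1 + 16*i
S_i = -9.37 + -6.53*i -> [-9.37, -15.9, -22.43, -28.96, -35.49]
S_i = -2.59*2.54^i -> [-2.59, -6.58, -16.71, -42.44, -107.8]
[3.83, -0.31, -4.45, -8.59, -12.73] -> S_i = 3.83 + -4.14*i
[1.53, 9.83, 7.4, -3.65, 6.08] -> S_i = Random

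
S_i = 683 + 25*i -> [683, 708, 733, 758, 783]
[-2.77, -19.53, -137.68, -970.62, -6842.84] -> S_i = -2.77*7.05^i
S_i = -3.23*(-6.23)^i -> [-3.23, 20.12, -125.37, 781.03, -4865.81]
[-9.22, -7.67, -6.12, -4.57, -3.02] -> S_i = -9.22 + 1.55*i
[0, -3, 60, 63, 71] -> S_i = Random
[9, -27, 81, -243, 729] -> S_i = 9*-3^i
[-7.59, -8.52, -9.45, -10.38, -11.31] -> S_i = -7.59 + -0.93*i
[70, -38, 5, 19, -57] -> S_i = Random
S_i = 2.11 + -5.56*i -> [2.11, -3.45, -9.01, -14.57, -20.13]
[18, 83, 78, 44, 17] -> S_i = Random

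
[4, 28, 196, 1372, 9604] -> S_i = 4*7^i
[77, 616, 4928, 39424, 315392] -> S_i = 77*8^i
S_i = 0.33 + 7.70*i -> [0.33, 8.03, 15.73, 23.43, 31.13]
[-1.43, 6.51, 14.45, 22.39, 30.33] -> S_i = -1.43 + 7.94*i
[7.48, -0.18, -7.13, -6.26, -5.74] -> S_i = Random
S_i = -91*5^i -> [-91, -455, -2275, -11375, -56875]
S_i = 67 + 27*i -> [67, 94, 121, 148, 175]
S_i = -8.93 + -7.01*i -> [-8.93, -15.94, -22.95, -29.96, -36.97]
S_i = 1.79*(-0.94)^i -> [1.79, -1.68, 1.58, -1.49, 1.4]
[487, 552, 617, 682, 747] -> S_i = 487 + 65*i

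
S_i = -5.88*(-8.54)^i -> [-5.88, 50.22, -428.84, 3662.27, -31275.83]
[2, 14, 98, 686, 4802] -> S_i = 2*7^i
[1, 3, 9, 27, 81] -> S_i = 1*3^i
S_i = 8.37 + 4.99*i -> [8.37, 13.36, 18.35, 23.34, 28.33]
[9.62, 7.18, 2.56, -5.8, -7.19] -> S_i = Random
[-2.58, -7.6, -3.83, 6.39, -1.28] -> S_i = Random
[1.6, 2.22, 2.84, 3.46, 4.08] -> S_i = 1.60 + 0.62*i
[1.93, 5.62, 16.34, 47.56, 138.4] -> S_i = 1.93*2.91^i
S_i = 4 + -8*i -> [4, -4, -12, -20, -28]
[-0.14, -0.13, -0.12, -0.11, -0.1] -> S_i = -0.14 + 0.01*i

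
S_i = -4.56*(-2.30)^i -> [-4.56, 10.49, -24.12, 55.48, -127.61]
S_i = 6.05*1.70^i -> [6.05, 10.28, 17.48, 29.72, 50.53]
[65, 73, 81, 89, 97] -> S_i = 65 + 8*i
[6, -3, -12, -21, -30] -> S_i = 6 + -9*i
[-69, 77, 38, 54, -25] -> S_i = Random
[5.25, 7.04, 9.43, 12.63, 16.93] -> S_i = 5.25*1.34^i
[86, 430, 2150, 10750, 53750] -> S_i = 86*5^i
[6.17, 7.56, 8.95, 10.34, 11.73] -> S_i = 6.17 + 1.39*i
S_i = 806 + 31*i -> [806, 837, 868, 899, 930]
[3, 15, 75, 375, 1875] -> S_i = 3*5^i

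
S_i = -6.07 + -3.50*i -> [-6.07, -9.57, -13.07, -16.57, -20.07]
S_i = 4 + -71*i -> [4, -67, -138, -209, -280]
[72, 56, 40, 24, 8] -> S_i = 72 + -16*i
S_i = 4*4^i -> [4, 16, 64, 256, 1024]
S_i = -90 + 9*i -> [-90, -81, -72, -63, -54]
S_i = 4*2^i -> [4, 8, 16, 32, 64]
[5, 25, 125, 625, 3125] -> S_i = 5*5^i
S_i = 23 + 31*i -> [23, 54, 85, 116, 147]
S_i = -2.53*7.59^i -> [-2.53, -19.2, -145.75, -1106.23, -8396.29]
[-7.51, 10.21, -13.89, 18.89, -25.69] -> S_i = -7.51*(-1.36)^i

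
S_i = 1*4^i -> [1, 4, 16, 64, 256]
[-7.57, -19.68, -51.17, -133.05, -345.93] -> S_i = -7.57*2.60^i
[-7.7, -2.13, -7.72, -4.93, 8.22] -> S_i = Random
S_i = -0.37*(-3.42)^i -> [-0.37, 1.27, -4.33, 14.8, -50.62]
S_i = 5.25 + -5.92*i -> [5.25, -0.67, -6.59, -12.51, -18.43]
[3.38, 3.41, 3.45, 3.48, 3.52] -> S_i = 3.38*1.01^i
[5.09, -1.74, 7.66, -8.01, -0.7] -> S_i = Random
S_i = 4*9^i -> [4, 36, 324, 2916, 26244]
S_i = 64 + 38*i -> [64, 102, 140, 178, 216]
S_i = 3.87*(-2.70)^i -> [3.87, -10.45, 28.21, -76.17, 205.67]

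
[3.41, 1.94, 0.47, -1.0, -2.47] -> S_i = 3.41 + -1.47*i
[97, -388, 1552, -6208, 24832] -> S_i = 97*-4^i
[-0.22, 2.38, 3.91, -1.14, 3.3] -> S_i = Random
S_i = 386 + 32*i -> [386, 418, 450, 482, 514]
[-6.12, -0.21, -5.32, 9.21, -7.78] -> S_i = Random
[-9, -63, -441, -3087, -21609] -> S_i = -9*7^i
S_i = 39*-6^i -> [39, -234, 1404, -8424, 50544]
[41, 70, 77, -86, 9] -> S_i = Random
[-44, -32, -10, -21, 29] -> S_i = Random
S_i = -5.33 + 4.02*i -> [-5.33, -1.31, 2.71, 6.73, 10.75]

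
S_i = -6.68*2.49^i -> [-6.68, -16.63, -41.42, -103.13, -256.79]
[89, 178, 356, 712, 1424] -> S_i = 89*2^i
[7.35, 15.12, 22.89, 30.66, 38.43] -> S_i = 7.35 + 7.77*i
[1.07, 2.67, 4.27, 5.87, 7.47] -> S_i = 1.07 + 1.60*i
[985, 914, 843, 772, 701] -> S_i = 985 + -71*i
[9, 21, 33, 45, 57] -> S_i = 9 + 12*i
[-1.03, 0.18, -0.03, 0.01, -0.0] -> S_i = -1.03*(-0.17)^i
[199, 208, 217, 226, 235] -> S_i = 199 + 9*i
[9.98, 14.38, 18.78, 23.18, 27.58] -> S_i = 9.98 + 4.40*i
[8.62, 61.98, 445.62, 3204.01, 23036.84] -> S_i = 8.62*7.19^i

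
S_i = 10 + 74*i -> [10, 84, 158, 232, 306]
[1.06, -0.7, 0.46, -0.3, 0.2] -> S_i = 1.06*(-0.66)^i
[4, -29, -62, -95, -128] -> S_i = 4 + -33*i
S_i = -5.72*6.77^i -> [-5.72, -38.72, -262.16, -1774.85, -12015.75]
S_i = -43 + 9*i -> [-43, -34, -25, -16, -7]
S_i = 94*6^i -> [94, 564, 3384, 20304, 121824]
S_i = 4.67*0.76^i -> [4.67, 3.55, 2.7, 2.05, 1.56]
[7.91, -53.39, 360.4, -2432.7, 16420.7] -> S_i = 7.91*(-6.75)^i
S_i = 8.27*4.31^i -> [8.27, 35.64, 153.62, 662.12, 2853.74]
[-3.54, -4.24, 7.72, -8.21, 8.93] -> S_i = Random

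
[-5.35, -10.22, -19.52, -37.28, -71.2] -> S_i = -5.35*1.91^i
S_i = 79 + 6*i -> [79, 85, 91, 97, 103]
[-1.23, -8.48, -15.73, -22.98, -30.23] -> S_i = -1.23 + -7.25*i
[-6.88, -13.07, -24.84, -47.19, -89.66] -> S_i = -6.88*1.90^i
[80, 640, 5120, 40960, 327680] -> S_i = 80*8^i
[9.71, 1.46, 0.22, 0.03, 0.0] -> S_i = 9.71*0.15^i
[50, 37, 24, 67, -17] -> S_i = Random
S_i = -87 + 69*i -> [-87, -18, 51, 120, 189]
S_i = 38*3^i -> [38, 114, 342, 1026, 3078]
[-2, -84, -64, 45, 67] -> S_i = Random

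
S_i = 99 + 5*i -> [99, 104, 109, 114, 119]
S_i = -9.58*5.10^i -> [-9.58, -48.86, -249.18, -1270.8, -6481.06]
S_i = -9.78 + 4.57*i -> [-9.78, -5.21, -0.64, 3.93, 8.5]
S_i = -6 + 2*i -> [-6, -4, -2, 0, 2]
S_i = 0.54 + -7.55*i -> [0.54, -7.01, -14.56, -22.11, -29.66]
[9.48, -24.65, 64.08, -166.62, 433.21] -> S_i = 9.48*(-2.60)^i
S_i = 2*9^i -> [2, 18, 162, 1458, 13122]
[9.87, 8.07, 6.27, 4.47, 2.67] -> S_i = 9.87 + -1.80*i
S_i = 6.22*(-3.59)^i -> [6.22, -22.33, 80.16, -287.79, 1033.16]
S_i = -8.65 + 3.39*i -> [-8.65, -5.26, -1.87, 1.52, 4.91]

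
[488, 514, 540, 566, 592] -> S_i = 488 + 26*i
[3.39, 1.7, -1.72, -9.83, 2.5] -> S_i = Random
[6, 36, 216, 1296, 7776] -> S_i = 6*6^i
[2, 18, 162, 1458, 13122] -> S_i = 2*9^i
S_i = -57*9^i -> [-57, -513, -4617, -41553, -373977]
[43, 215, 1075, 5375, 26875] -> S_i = 43*5^i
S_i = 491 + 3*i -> [491, 494, 497, 500, 503]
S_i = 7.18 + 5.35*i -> [7.18, 12.53, 17.88, 23.23, 28.58]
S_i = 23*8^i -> [23, 184, 1472, 11776, 94208]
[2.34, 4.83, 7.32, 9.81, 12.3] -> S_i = 2.34 + 2.49*i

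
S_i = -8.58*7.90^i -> [-8.58, -67.78, -535.48, -4230.27, -33419.17]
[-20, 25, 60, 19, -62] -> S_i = Random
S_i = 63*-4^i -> [63, -252, 1008, -4032, 16128]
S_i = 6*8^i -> [6, 48, 384, 3072, 24576]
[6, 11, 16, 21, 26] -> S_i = 6 + 5*i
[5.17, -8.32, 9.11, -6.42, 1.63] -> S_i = Random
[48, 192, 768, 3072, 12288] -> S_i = 48*4^i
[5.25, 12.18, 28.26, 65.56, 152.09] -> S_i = 5.25*2.32^i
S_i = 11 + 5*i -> [11, 16, 21, 26, 31]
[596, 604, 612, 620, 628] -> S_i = 596 + 8*i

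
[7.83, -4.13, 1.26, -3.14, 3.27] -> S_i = Random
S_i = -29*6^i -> [-29, -174, -1044, -6264, -37584]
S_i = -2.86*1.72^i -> [-2.86, -4.92, -8.46, -14.55, -25.03]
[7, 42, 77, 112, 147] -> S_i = 7 + 35*i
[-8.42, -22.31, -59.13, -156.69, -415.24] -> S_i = -8.42*2.65^i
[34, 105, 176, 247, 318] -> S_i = 34 + 71*i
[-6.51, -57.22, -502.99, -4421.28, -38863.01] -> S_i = -6.51*8.79^i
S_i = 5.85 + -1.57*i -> [5.85, 4.28, 2.71, 1.14, -0.43]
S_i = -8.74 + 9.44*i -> [-8.74, 0.7, 10.14, 19.58, 29.02]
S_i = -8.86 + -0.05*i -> [-8.86, -8.91, -8.96, -9.01, -9.06]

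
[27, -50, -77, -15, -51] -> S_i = Random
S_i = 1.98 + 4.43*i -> [1.98, 6.41, 10.84, 15.27, 19.7]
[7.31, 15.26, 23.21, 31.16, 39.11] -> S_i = 7.31 + 7.95*i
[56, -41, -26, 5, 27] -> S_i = Random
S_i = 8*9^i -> [8, 72, 648, 5832, 52488]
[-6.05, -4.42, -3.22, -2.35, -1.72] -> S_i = -6.05*0.73^i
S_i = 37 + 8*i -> [37, 45, 53, 61, 69]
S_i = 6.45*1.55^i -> [6.45, 10.0, 15.5, 24.02, 37.23]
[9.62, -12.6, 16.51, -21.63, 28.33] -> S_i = 9.62*(-1.31)^i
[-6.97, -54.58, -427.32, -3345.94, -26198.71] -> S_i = -6.97*7.83^i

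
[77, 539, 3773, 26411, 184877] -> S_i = 77*7^i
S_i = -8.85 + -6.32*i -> [-8.85, -15.17, -21.49, -27.81, -34.13]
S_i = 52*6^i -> [52, 312, 1872, 11232, 67392]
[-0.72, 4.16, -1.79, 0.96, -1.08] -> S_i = Random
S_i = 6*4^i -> [6, 24, 96, 384, 1536]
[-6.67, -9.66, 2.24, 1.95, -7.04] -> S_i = Random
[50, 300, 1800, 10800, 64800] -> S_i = 50*6^i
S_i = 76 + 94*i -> [76, 170, 264, 358, 452]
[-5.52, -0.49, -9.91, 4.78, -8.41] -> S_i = Random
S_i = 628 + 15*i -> [628, 643, 658, 673, 688]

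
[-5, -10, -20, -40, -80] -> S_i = -5*2^i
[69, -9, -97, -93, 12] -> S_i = Random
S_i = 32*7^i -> [32, 224, 1568, 10976, 76832]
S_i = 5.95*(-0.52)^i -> [5.95, -3.09, 1.61, -0.84, 0.44]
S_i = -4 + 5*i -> [-4, 1, 6, 11, 16]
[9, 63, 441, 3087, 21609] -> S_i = 9*7^i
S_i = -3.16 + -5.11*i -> [-3.16, -8.27, -13.38, -18.49, -23.6]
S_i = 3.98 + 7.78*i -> [3.98, 11.76, 19.54, 27.32, 35.1]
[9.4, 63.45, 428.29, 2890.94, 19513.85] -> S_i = 9.40*6.75^i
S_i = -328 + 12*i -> [-328, -316, -304, -292, -280]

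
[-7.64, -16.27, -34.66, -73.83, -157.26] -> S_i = -7.64*2.13^i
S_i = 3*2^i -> [3, 6, 12, 24, 48]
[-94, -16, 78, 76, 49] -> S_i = Random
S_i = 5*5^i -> [5, 25, 125, 625, 3125]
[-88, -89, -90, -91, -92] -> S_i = -88 + -1*i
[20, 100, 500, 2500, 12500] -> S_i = 20*5^i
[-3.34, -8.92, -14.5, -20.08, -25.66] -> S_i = -3.34 + -5.58*i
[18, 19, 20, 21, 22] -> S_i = 18 + 1*i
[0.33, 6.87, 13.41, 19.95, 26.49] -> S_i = 0.33 + 6.54*i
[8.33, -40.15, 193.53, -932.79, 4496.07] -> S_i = 8.33*(-4.82)^i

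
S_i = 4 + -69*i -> [4, -65, -134, -203, -272]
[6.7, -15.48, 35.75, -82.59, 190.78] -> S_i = 6.70*(-2.31)^i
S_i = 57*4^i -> [57, 228, 912, 3648, 14592]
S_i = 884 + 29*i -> [884, 913, 942, 971, 1000]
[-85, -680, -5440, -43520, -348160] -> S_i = -85*8^i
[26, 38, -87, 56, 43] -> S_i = Random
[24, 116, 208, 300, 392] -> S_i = 24 + 92*i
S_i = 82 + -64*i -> [82, 18, -46, -110, -174]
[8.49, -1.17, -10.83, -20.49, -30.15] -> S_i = 8.49 + -9.66*i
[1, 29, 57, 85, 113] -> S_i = 1 + 28*i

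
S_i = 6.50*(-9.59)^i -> [6.5, -62.34, 597.79, -5732.83, 54977.85]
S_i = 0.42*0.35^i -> [0.42, 0.15, 0.05, 0.02, 0.01]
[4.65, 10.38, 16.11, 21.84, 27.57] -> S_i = 4.65 + 5.73*i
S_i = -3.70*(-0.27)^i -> [-3.7, 1.0, -0.27, 0.07, -0.02]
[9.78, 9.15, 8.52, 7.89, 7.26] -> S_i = 9.78 + -0.63*i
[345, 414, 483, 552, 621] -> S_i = 345 + 69*i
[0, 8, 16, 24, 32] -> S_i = 0 + 8*i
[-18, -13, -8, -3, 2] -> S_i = -18 + 5*i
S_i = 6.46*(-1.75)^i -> [6.46, -11.3, 19.78, -34.62, 60.59]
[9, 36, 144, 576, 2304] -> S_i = 9*4^i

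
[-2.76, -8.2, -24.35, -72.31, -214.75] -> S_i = -2.76*2.97^i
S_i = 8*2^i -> [8, 16, 32, 64, 128]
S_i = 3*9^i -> [3, 27, 243, 2187, 19683]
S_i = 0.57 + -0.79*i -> [0.57, -0.22, -1.01, -1.8, -2.59]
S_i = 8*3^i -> [8, 24, 72, 216, 648]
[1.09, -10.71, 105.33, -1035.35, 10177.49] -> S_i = 1.09*(-9.83)^i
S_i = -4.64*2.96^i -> [-4.64, -13.73, -40.65, -120.34, -356.19]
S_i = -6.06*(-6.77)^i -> [-6.06, 41.03, -277.75, 1880.35, -12729.97]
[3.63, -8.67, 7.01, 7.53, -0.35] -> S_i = Random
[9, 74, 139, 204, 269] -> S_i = 9 + 65*i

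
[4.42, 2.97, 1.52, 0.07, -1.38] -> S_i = 4.42 + -1.45*i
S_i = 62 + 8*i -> [62, 70, 78, 86, 94]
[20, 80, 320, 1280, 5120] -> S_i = 20*4^i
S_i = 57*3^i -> [57, 171, 513, 1539, 4617]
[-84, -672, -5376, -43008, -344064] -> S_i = -84*8^i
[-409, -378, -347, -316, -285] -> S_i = -409 + 31*i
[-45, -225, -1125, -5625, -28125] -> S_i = -45*5^i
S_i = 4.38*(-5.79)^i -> [4.38, -25.36, 146.84, -850.18, 4922.53]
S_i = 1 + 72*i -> [1, 73, 145, 217, 289]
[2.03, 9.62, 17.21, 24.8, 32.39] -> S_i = 2.03 + 7.59*i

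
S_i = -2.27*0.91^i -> [-2.27, -2.07, -1.88, -1.71, -1.56]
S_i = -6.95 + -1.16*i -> [-6.95, -8.11, -9.27, -10.43, -11.59]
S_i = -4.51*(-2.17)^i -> [-4.51, 9.79, -21.24, 46.08, -100.0]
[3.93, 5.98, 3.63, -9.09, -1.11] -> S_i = Random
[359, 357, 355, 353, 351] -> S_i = 359 + -2*i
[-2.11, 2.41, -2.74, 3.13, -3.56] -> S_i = -2.11*(-1.14)^i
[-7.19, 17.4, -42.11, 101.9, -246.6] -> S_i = -7.19*(-2.42)^i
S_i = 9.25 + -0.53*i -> [9.25, 8.72, 8.19, 7.66, 7.13]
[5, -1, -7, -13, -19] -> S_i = 5 + -6*i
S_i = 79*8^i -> [79, 632, 5056, 40448, 323584]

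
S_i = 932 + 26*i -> [932, 958, 984, 1010, 1036]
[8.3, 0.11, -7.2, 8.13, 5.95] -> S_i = Random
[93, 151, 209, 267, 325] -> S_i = 93 + 58*i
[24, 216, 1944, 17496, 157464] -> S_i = 24*9^i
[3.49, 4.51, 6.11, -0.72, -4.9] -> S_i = Random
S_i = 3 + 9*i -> [3, 12, 21, 30, 39]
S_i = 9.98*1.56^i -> [9.98, 15.57, 24.29, 37.89, 59.11]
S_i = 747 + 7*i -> [747, 754, 761, 768, 775]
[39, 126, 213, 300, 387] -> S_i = 39 + 87*i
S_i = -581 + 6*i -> [-581, -575, -569, -563, -557]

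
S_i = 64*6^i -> [64, 384, 2304, 13824, 82944]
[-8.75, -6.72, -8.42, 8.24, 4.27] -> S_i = Random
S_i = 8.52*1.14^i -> [8.52, 9.71, 11.07, 12.62, 14.39]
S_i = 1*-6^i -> [1, -6, 36, -216, 1296]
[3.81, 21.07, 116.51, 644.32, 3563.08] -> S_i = 3.81*5.53^i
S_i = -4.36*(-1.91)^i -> [-4.36, 8.33, -15.91, 30.38, -58.03]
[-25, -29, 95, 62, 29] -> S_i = Random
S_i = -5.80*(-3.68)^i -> [-5.8, 21.34, -78.55, 289.05, -1063.7]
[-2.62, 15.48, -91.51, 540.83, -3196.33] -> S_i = -2.62*(-5.91)^i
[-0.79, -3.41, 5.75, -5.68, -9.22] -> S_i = Random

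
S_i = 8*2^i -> [8, 16, 32, 64, 128]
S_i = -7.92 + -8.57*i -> [-7.92, -16.49, -25.06, -33.63, -42.2]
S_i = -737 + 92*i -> [-737, -645, -553, -461, -369]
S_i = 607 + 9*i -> [607, 616, 625, 634, 643]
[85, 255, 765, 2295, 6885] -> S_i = 85*3^i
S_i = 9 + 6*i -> [9, 15, 21, 27, 33]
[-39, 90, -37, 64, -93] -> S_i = Random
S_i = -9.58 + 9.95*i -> [-9.58, 0.37, 10.32, 20.27, 30.22]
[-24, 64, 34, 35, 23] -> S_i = Random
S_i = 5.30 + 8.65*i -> [5.3, 13.95, 22.6, 31.25, 39.9]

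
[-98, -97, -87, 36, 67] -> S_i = Random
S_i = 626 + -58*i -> [626, 568, 510, 452, 394]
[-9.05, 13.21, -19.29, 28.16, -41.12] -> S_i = -9.05*(-1.46)^i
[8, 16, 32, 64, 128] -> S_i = 8*2^i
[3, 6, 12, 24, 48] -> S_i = 3*2^i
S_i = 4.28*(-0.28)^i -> [4.28, -1.2, 0.34, -0.09, 0.03]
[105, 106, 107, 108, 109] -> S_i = 105 + 1*i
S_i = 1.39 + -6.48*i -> [1.39, -5.09, -11.57, -18.05, -24.53]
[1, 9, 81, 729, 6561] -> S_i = 1*9^i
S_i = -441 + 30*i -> [-441, -411, -381, -351, -321]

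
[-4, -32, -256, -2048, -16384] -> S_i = -4*8^i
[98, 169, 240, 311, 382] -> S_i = 98 + 71*i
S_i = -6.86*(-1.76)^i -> [-6.86, 12.07, -21.25, 37.4, -65.82]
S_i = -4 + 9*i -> [-4, 5, 14, 23, 32]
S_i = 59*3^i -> [59, 177, 531, 1593, 4779]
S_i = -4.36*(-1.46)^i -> [-4.36, 6.37, -9.29, 13.57, -19.81]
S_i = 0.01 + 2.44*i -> [0.01, 2.45, 4.89, 7.33, 9.77]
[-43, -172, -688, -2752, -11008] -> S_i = -43*4^i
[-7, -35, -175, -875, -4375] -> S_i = -7*5^i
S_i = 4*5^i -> [4, 20, 100, 500, 2500]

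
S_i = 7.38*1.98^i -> [7.38, 14.61, 28.93, 57.29, 113.43]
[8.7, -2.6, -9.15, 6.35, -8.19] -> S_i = Random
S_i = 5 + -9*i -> [5, -4, -13, -22, -31]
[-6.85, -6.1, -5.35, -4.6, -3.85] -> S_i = -6.85 + 0.75*i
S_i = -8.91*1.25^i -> [-8.91, -11.14, -13.92, -17.4, -21.75]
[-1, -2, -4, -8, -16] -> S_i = -1*2^i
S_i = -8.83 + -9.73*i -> [-8.83, -18.56, -28.29, -38.02, -47.75]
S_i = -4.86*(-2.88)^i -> [-4.86, 14.0, -40.31, 116.1, -334.35]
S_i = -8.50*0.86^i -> [-8.5, -7.31, -6.29, -5.41, -4.65]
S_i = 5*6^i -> [5, 30, 180, 1080, 6480]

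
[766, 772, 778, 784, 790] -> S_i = 766 + 6*i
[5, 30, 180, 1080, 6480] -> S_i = 5*6^i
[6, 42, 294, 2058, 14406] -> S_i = 6*7^i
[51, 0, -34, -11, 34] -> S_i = Random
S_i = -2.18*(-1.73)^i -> [-2.18, 3.77, -6.52, 11.29, -19.53]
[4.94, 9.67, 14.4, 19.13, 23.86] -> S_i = 4.94 + 4.73*i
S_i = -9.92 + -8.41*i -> [-9.92, -18.33, -26.74, -35.15, -43.56]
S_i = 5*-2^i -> [5, -10, 20, -40, 80]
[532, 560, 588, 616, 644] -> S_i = 532 + 28*i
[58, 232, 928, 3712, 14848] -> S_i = 58*4^i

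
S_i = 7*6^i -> [7, 42, 252, 1512, 9072]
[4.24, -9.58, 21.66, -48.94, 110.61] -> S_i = 4.24*(-2.26)^i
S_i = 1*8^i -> [1, 8, 64, 512, 4096]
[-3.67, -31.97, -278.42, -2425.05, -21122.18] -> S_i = -3.67*8.71^i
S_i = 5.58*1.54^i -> [5.58, 8.59, 13.23, 20.38, 31.38]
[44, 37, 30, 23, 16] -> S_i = 44 + -7*i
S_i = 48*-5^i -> [48, -240, 1200, -6000, 30000]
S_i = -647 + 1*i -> [-647, -646, -645, -644, -643]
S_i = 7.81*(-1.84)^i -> [7.81, -14.37, 26.44, -48.65, 89.52]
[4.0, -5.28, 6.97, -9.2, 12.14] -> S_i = 4.00*(-1.32)^i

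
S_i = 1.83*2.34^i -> [1.83, 4.28, 10.02, 23.45, 54.87]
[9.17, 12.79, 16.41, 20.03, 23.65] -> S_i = 9.17 + 3.62*i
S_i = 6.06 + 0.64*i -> [6.06, 6.7, 7.34, 7.98, 8.62]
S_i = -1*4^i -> [-1, -4, -16, -64, -256]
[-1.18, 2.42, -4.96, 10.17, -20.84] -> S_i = -1.18*(-2.05)^i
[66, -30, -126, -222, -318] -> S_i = 66 + -96*i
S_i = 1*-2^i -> [1, -2, 4, -8, 16]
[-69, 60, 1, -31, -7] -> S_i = Random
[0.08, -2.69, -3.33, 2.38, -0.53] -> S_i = Random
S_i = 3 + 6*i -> [3, 9, 15, 21, 27]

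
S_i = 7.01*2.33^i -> [7.01, 16.33, 38.06, 88.67, 206.61]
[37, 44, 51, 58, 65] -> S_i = 37 + 7*i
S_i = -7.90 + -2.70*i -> [-7.9, -10.6, -13.3, -16.0, -18.7]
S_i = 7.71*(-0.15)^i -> [7.71, -1.16, 0.17, -0.03, 0.0]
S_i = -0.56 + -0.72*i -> [-0.56, -1.28, -2.0, -2.72, -3.44]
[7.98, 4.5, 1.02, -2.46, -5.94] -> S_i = 7.98 + -3.48*i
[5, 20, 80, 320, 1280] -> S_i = 5*4^i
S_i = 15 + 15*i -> [15, 30, 45, 60, 75]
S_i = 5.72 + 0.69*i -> [5.72, 6.41, 7.1, 7.79, 8.48]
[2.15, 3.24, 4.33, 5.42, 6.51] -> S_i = 2.15 + 1.09*i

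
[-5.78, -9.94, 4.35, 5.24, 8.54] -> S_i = Random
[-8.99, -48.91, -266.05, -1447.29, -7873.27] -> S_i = -8.99*5.44^i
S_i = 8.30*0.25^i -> [8.3, 2.08, 0.52, 0.13, 0.03]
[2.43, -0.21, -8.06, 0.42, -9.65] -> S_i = Random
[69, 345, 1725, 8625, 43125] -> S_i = 69*5^i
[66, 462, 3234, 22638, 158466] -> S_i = 66*7^i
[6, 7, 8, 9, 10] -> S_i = 6 + 1*i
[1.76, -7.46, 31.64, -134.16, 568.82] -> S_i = 1.76*(-4.24)^i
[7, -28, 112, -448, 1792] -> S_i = 7*-4^i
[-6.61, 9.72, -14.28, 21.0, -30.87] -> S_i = -6.61*(-1.47)^i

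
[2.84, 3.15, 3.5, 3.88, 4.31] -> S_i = 2.84*1.11^i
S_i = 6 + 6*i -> [6, 12, 18, 24, 30]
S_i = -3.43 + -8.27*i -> [-3.43, -11.7, -19.97, -28.24, -36.51]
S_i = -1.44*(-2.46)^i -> [-1.44, 3.54, -8.71, 21.44, -52.74]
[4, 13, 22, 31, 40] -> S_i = 4 + 9*i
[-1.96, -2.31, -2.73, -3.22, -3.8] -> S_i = -1.96*1.18^i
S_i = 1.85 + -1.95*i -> [1.85, -0.1, -2.05, -4.0, -5.95]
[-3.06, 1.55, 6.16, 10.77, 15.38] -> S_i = -3.06 + 4.61*i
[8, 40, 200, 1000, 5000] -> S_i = 8*5^i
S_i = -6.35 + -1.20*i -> [-6.35, -7.55, -8.75, -9.95, -11.15]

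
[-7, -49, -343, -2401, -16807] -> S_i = -7*7^i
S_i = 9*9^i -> [9, 81, 729, 6561, 59049]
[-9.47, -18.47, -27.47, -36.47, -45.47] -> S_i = -9.47 + -9.00*i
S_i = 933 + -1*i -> [933, 932, 931, 930, 929]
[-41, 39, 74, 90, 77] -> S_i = Random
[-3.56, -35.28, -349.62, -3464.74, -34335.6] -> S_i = -3.56*9.91^i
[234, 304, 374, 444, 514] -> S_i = 234 + 70*i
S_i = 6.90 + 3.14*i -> [6.9, 10.04, 13.18, 16.32, 19.46]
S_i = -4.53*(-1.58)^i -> [-4.53, 7.16, -11.31, 17.87, -28.23]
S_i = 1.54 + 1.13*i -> [1.54, 2.67, 3.8, 4.93, 6.06]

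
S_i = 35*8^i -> [35, 280, 2240, 17920, 143360]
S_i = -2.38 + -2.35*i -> [-2.38, -4.73, -7.08, -9.43, -11.78]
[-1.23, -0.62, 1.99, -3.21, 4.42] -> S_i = Random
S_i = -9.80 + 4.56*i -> [-9.8, -5.24, -0.68, 3.88, 8.44]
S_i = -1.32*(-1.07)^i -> [-1.32, 1.41, -1.51, 1.62, -1.73]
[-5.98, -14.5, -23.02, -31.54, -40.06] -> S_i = -5.98 + -8.52*i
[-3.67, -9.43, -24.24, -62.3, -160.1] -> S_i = -3.67*2.57^i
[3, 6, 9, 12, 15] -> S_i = 3 + 3*i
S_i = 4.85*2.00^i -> [4.85, 9.7, 19.4, 38.8, 77.6]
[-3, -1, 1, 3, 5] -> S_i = -3 + 2*i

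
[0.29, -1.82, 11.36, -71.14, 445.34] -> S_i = 0.29*(-6.26)^i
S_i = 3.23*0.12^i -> [3.23, 0.39, 0.05, 0.01, 0.0]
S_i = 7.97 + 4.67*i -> [7.97, 12.64, 17.31, 21.98, 26.65]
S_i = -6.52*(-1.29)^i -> [-6.52, 8.41, -10.85, 14.0, -18.06]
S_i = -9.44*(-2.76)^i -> [-9.44, 26.05, -71.91, 198.47, -547.78]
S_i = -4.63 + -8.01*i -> [-4.63, -12.64, -20.65, -28.66, -36.67]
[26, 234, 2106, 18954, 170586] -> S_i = 26*9^i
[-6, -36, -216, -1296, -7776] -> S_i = -6*6^i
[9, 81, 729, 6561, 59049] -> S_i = 9*9^i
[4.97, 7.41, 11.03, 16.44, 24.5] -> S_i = 4.97*1.49^i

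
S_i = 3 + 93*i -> [3, 96, 189, 282, 375]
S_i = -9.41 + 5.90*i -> [-9.41, -3.51, 2.39, 8.29, 14.19]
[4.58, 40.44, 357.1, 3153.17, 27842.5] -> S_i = 4.58*8.83^i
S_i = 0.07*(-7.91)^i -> [0.07, -0.55, 4.38, -34.64, 274.03]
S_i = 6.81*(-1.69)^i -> [6.81, -11.51, 19.45, -32.87, 55.55]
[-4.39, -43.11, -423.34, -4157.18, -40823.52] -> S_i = -4.39*9.82^i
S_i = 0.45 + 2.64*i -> [0.45, 3.09, 5.73, 8.37, 11.01]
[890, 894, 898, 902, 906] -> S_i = 890 + 4*i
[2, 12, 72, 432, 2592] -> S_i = 2*6^i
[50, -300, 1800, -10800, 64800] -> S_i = 50*-6^i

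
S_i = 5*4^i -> [5, 20, 80, 320, 1280]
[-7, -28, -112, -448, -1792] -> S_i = -7*4^i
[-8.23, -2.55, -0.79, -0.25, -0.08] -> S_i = -8.23*0.31^i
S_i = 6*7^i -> [6, 42, 294, 2058, 14406]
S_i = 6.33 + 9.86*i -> [6.33, 16.19, 26.05, 35.91, 45.77]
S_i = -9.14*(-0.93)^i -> [-9.14, 8.5, -7.91, 7.35, -6.84]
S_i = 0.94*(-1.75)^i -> [0.94, -1.64, 2.88, -5.04, 8.82]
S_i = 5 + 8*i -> [5, 13, 21, 29, 37]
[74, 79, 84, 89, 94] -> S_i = 74 + 5*i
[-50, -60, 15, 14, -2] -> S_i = Random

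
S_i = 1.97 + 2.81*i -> [1.97, 4.78, 7.59, 10.4, 13.21]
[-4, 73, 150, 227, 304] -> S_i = -4 + 77*i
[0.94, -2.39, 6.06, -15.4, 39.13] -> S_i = 0.94*(-2.54)^i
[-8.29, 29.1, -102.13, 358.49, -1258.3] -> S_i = -8.29*(-3.51)^i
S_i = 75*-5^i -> [75, -375, 1875, -9375, 46875]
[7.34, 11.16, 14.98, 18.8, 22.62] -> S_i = 7.34 + 3.82*i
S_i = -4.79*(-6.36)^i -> [-4.79, 30.46, -193.75, 1232.27, -7837.25]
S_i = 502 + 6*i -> [502, 508, 514, 520, 526]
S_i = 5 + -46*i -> [5, -41, -87, -133, -179]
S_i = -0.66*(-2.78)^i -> [-0.66, 1.83, -5.1, 14.18, -39.42]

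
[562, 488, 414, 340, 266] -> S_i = 562 + -74*i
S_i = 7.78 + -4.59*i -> [7.78, 3.19, -1.4, -5.99, -10.58]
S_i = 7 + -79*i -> [7, -72, -151, -230, -309]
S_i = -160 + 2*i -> [-160, -158, -156, -154, -152]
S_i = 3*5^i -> [3, 15, 75, 375, 1875]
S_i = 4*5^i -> [4, 20, 100, 500, 2500]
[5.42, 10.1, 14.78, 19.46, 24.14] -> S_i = 5.42 + 4.68*i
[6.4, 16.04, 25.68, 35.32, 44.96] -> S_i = 6.40 + 9.64*i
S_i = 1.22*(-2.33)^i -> [1.22, -2.84, 6.62, -15.43, 35.96]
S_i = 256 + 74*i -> [256, 330, 404, 478, 552]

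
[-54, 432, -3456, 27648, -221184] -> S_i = -54*-8^i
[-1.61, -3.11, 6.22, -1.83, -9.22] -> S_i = Random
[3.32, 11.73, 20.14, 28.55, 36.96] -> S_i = 3.32 + 8.41*i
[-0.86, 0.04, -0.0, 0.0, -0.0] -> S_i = -0.86*(-0.05)^i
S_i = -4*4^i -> [-4, -16, -64, -256, -1024]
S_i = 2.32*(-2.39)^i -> [2.32, -5.54, 13.25, -31.67, 75.7]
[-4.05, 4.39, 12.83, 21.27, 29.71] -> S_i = -4.05 + 8.44*i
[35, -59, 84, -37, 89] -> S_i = Random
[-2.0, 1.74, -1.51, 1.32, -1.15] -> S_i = -2.00*(-0.87)^i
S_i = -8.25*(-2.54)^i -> [-8.25, 20.96, -53.23, 135.19, -343.39]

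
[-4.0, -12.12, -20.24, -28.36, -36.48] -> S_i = -4.00 + -8.12*i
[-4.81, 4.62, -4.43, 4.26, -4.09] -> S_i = -4.81*(-0.96)^i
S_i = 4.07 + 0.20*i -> [4.07, 4.27, 4.47, 4.67, 4.87]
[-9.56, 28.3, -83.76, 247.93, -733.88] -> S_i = -9.56*(-2.96)^i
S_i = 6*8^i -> [6, 48, 384, 3072, 24576]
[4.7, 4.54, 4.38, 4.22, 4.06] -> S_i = 4.70 + -0.16*i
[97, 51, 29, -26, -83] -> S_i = Random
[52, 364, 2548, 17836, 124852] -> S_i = 52*7^i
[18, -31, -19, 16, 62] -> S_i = Random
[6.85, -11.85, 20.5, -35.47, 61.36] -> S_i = 6.85*(-1.73)^i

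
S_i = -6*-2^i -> [-6, 12, -24, 48, -96]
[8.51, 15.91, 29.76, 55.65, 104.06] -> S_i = 8.51*1.87^i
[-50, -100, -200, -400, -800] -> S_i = -50*2^i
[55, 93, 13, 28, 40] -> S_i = Random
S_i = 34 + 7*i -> [34, 41, 48, 55, 62]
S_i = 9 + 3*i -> [9, 12, 15, 18, 21]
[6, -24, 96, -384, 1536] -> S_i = 6*-4^i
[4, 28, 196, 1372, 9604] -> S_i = 4*7^i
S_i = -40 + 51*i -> [-40, 11, 62, 113, 164]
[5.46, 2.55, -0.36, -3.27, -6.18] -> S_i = 5.46 + -2.91*i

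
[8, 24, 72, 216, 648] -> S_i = 8*3^i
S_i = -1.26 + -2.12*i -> [-1.26, -3.38, -5.5, -7.62, -9.74]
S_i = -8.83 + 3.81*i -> [-8.83, -5.02, -1.21, 2.6, 6.41]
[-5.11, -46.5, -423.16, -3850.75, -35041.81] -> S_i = -5.11*9.10^i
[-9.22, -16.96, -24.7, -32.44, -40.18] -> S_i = -9.22 + -7.74*i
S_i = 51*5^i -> [51, 255, 1275, 6375, 31875]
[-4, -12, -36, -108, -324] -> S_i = -4*3^i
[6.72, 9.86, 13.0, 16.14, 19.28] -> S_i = 6.72 + 3.14*i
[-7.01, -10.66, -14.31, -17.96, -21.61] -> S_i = -7.01 + -3.65*i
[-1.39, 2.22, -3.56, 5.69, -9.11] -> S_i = -1.39*(-1.60)^i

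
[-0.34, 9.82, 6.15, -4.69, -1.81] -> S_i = Random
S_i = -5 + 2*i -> [-5, -3, -1, 1, 3]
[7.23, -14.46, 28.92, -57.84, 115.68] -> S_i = 7.23*(-2.00)^i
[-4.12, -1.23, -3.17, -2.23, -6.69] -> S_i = Random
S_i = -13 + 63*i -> [-13, 50, 113, 176, 239]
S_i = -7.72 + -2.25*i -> [-7.72, -9.97, -12.22, -14.47, -16.72]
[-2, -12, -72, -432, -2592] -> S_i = -2*6^i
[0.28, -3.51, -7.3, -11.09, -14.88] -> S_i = 0.28 + -3.79*i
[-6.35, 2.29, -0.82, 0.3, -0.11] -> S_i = -6.35*(-0.36)^i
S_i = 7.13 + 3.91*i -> [7.13, 11.04, 14.95, 18.86, 22.77]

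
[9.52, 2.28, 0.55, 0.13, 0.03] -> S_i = 9.52*0.24^i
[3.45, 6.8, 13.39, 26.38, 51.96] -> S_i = 3.45*1.97^i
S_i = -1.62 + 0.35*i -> [-1.62, -1.27, -0.92, -0.57, -0.22]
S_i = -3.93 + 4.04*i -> [-3.93, 0.11, 4.15, 8.19, 12.23]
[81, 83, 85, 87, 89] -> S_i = 81 + 2*i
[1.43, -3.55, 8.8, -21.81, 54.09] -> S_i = 1.43*(-2.48)^i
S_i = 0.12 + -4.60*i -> [0.12, -4.48, -9.08, -13.68, -18.28]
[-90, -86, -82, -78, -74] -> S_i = -90 + 4*i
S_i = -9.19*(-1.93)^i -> [-9.19, 17.74, -34.23, 66.07, -127.51]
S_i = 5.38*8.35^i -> [5.38, 44.92, 375.11, 3132.14, 26153.4]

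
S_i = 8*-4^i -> [8, -32, 128, -512, 2048]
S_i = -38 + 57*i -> [-38, 19, 76, 133, 190]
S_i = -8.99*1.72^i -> [-8.99, -15.46, -26.6, -45.75, -78.68]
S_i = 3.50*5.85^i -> [3.5, 20.47, 119.78, 700.71, 4099.13]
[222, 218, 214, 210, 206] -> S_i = 222 + -4*i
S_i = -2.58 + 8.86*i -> [-2.58, 6.28, 15.14, 24.0, 32.86]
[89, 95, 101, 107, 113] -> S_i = 89 + 6*i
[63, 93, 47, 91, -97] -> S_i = Random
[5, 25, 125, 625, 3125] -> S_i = 5*5^i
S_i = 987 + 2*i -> [987, 989, 991, 993, 995]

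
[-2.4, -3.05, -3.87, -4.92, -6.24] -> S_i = -2.40*1.27^i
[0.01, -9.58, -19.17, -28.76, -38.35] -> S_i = 0.01 + -9.59*i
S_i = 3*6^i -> [3, 18, 108, 648, 3888]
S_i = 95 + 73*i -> [95, 168, 241, 314, 387]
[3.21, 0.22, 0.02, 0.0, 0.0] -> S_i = 3.21*0.07^i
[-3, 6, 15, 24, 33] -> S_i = -3 + 9*i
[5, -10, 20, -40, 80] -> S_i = 5*-2^i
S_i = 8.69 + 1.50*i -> [8.69, 10.19, 11.69, 13.19, 14.69]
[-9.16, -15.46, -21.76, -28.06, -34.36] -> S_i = -9.16 + -6.30*i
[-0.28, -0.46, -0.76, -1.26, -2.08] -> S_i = -0.28*1.65^i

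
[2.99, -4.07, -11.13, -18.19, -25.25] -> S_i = 2.99 + -7.06*i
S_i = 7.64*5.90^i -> [7.64, 45.08, 265.95, 1569.1, 9257.66]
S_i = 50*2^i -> [50, 100, 200, 400, 800]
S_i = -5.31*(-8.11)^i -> [-5.31, 43.06, -349.25, 2832.42, -22970.9]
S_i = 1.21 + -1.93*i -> [1.21, -0.72, -2.65, -4.58, -6.51]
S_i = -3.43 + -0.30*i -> [-3.43, -3.73, -4.03, -4.33, -4.63]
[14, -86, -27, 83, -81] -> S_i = Random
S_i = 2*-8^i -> [2, -16, 128, -1024, 8192]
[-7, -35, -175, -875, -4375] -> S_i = -7*5^i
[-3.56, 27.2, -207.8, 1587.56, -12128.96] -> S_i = -3.56*(-7.64)^i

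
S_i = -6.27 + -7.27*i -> [-6.27, -13.54, -20.81, -28.08, -35.35]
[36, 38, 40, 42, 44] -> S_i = 36 + 2*i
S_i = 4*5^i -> [4, 20, 100, 500, 2500]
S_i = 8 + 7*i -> [8, 15, 22, 29, 36]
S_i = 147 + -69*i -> [147, 78, 9, -60, -129]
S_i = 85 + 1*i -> [85, 86, 87, 88, 89]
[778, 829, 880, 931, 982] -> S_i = 778 + 51*i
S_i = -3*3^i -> [-3, -9, -27, -81, -243]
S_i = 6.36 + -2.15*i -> [6.36, 4.21, 2.06, -0.09, -2.24]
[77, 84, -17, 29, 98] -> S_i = Random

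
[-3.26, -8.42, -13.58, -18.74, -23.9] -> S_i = -3.26 + -5.16*i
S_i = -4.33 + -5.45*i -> [-4.33, -9.78, -15.23, -20.68, -26.13]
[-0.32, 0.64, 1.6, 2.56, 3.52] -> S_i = -0.32 + 0.96*i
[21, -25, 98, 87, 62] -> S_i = Random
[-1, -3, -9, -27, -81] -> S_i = -1*3^i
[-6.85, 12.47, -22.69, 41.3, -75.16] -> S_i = -6.85*(-1.82)^i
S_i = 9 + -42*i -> [9, -33, -75, -117, -159]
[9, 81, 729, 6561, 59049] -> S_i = 9*9^i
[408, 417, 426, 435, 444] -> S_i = 408 + 9*i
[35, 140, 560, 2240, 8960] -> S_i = 35*4^i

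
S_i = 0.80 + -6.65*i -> [0.8, -5.85, -12.5, -19.15, -25.8]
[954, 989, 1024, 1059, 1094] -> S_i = 954 + 35*i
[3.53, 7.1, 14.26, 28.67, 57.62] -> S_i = 3.53*2.01^i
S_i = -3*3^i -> [-3, -9, -27, -81, -243]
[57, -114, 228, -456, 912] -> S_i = 57*-2^i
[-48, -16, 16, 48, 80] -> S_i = -48 + 32*i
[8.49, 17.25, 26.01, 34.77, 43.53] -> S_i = 8.49 + 8.76*i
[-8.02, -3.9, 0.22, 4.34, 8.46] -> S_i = -8.02 + 4.12*i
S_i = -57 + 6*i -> [-57, -51, -45, -39, -33]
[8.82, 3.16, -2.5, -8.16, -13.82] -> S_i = 8.82 + -5.66*i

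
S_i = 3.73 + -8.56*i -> [3.73, -4.83, -13.39, -21.95, -30.51]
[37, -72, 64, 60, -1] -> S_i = Random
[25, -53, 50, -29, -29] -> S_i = Random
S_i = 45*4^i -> [45, 180, 720, 2880, 11520]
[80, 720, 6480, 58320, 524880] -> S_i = 80*9^i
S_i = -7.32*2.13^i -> [-7.32, -15.59, -33.21, -70.74, -150.67]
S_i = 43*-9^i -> [43, -387, 3483, -31347, 282123]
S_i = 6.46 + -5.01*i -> [6.46, 1.45, -3.56, -8.57, -13.58]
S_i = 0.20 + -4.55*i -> [0.2, -4.35, -8.9, -13.45, -18.0]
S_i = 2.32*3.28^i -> [2.32, 7.61, 24.96, 81.87, 268.52]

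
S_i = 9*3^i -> [9, 27, 81, 243, 729]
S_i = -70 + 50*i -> [-70, -20, 30, 80, 130]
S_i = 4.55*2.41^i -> [4.55, 10.97, 26.43, 63.69, 153.49]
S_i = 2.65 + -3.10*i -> [2.65, -0.45, -3.55, -6.65, -9.75]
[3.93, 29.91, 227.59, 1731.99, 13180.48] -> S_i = 3.93*7.61^i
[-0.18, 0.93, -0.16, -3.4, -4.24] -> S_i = Random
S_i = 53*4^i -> [53, 212, 848, 3392, 13568]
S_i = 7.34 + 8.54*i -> [7.34, 15.88, 24.42, 32.96, 41.5]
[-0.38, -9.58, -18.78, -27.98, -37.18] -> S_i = -0.38 + -9.20*i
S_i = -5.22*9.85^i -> [-5.22, -51.42, -506.46, -4988.61, -49137.77]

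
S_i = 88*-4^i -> [88, -352, 1408, -5632, 22528]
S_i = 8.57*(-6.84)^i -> [8.57, -58.62, 400.95, -2742.52, 18758.81]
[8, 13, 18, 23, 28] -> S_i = 8 + 5*i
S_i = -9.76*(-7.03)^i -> [-9.76, 68.61, -482.35, 3390.91, -23838.07]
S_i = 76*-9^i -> [76, -684, 6156, -55404, 498636]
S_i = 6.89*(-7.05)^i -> [6.89, -48.57, 342.45, -2414.27, 17020.63]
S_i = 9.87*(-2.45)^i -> [9.87, -24.18, 59.24, -145.15, 355.62]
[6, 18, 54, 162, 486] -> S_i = 6*3^i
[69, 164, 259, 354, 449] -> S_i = 69 + 95*i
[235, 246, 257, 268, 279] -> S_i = 235 + 11*i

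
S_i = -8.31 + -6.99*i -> [-8.31, -15.3, -22.29, -29.28, -36.27]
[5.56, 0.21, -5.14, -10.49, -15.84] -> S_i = 5.56 + -5.35*i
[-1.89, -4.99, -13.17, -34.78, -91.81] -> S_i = -1.89*2.64^i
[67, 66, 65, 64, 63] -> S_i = 67 + -1*i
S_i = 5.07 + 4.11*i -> [5.07, 9.18, 13.29, 17.4, 21.51]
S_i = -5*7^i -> [-5, -35, -245, -1715, -12005]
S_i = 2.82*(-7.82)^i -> [2.82, -22.05, 172.45, -1348.56, 10545.72]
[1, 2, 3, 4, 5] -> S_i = 1 + 1*i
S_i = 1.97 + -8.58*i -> [1.97, -6.61, -15.19, -23.77, -32.35]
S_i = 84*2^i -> [84, 168, 336, 672, 1344]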